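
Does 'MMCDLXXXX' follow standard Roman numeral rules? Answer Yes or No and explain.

'MMCDLXXXX': More than 3 consecutive X's

No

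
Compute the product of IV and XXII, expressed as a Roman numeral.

IV = 4
XXII = 22
4 × 22 = 88

LXXXVIII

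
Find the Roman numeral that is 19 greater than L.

L = 50
50 + 19 = 69

LXIX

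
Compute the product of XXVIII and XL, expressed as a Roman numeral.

XXVIII = 28
XL = 40
28 × 40 = 1120

MCXX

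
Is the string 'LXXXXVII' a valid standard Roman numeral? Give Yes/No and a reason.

'LXXXXVII': More than 3 consecutive X's

No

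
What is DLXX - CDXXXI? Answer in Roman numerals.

DLXX = 570
CDXXXI = 431
570 - 431 = 139

CXXXIX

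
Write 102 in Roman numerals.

Convert 102 to Roman numerals:
  102 contains 1×100 (C)
  2 contains 2×1 (II)

CII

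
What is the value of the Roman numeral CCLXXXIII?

CCLXXXIII: C=100, C=100, L=50, X=10, X=10, X=10, I=1, I=1, I=1
100 + 100 + 50 + 10 + 10 + 10 + 1 + 1 + 1 = 283

283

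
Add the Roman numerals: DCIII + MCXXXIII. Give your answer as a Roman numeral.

DCIII = 603
MCXXXIII = 1133
603 + 1133 = 1736

MDCCXXXVI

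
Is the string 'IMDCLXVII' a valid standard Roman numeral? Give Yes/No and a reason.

'IMDCLXVII': Invalid subtractive combination: IM

No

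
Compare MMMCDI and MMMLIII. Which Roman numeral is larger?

MMMCDI = 3401
MMMLIII = 3053
3401 is larger

MMMCDI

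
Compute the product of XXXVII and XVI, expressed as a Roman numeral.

XXXVII = 37
XVI = 16
37 × 16 = 592

DXCII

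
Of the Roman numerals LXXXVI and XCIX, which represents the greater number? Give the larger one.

LXXXVI = 86
XCIX = 99
99 is larger

XCIX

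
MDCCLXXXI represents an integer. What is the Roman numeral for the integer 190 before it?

MDCCLXXXI = 1781
1781 - 190 = 1591

MDXCI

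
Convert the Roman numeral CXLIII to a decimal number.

CXLIII: C=100, XL=40, I=1, I=1, I=1
100 + 40 + 1 + 1 + 1 = 143

143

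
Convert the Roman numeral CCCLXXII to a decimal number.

CCCLXXII: C=100, C=100, C=100, L=50, X=10, X=10, I=1, I=1
100 + 100 + 100 + 50 + 10 + 10 + 1 + 1 = 372

372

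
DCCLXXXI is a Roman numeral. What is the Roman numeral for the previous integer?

DCCLXXXI = 781; previous is 780

DCCLXXX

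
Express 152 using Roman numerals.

Convert 152 to Roman numerals:
  152 contains 1×100 (C)
  52 contains 1×50 (L)
  2 contains 2×1 (II)

CLII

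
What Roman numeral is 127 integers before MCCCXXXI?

MCCCXXXI = 1331
1331 - 127 = 1204

MCCIV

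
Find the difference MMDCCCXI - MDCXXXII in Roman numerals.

MMDCCCXI = 2811
MDCXXXII = 1632
2811 - 1632 = 1179

MCLXXIX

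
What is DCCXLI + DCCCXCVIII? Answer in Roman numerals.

DCCXLI = 741
DCCCXCVIII = 898
741 + 898 = 1639

MDCXXXIX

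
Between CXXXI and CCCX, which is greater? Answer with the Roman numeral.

CXXXI = 131
CCCX = 310
310 is larger

CCCX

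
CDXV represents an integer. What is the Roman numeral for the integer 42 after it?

CDXV = 415
415 + 42 = 457

CDLVII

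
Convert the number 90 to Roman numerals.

Convert 90 to Roman numerals:
  90 contains 1×90 (XC)

XC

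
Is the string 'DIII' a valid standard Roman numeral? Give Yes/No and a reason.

'DIII': Check the rules: uses only the symbols I, V, X, L, C, D, M; no symbol is repeated more than three times in a row; V, L and D each appear at most once; no smaller symbol precedes a larger one (values never increase from left to right). Value: D (500) + I (1) + I (1) + I (1) = 503. So it is a valid standard Roman numeral.

Yes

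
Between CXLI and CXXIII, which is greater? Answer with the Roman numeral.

CXLI = 141
CXXIII = 123
141 is larger

CXLI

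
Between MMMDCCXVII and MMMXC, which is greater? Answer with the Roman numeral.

MMMDCCXVII = 3717
MMMXC = 3090
3717 is larger

MMMDCCXVII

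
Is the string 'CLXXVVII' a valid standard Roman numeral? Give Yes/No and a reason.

'CLXXVVII': V should not appear more than once

No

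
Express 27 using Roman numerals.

Convert 27 to Roman numerals:
  27 contains 2×10 (XX)
  7 contains 1×5 (V)
  2 contains 2×1 (II)

XXVII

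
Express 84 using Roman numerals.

Convert 84 to Roman numerals:
  84 contains 1×50 (L)
  34 contains 3×10 (XXX)
  4 contains 1×4 (IV)

LXXXIV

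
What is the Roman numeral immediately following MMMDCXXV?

MMMDCXXV = 3625, so the next integer is 3625 + 1 = 3626

MMMDCXXVI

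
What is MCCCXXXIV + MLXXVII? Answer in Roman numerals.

MCCCXXXIV = 1334
MLXXVII = 1077
1334 + 1077 = 2411

MMCDXI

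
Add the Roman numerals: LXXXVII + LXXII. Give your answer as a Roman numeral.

LXXXVII = 87
LXXII = 72
87 + 72 = 159

CLIX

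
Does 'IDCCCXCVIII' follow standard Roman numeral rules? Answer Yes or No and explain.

'IDCCCXCVIII': Invalid subtractive combination: ID

No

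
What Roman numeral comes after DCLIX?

DCLIX = 659, so the next integer is 659 + 1 = 660

DCLX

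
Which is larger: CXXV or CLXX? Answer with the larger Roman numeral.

CXXV = 125
CLXX = 170
170 is larger

CLXX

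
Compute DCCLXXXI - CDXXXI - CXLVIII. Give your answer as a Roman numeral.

DCCLXXXI = 781, CDXXXI = 431, CXLVIII = 148
781 - 431 = 350
350 - 148 = 202

CCII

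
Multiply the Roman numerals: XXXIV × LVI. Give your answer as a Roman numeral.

XXXIV = 34
LVI = 56
34 × 56 = 1904

MCMIV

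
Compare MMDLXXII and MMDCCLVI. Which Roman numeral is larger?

MMDLXXII = 2572
MMDCCLVI = 2756
2756 is larger

MMDCCLVI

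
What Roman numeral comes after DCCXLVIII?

DCCXLVIII = 748; next is 749

DCCXLIX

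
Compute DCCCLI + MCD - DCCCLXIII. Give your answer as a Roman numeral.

DCCCLI = 851, MCD = 1400, DCCCLXIII = 863
851 + 1400 = 2251
2251 - 863 = 1388

MCCCLXXXVIII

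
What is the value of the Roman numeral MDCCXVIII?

MDCCXVIII: M=1000, D=500, C=100, C=100, X=10, V=5, I=1, I=1, I=1
1000 + 500 + 100 + 100 + 10 + 5 + 1 + 1 + 1 = 1718

1718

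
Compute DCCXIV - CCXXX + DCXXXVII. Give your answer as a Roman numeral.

DCCXIV = 714, CCXXX = 230, DCXXXVII = 637
714 - 230 = 484
484 + 637 = 1121

MCXXI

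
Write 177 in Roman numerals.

Convert 177 to Roman numerals:
  177 contains 1×100 (C)
  77 contains 1×50 (L)
  27 contains 2×10 (XX)
  7 contains 1×5 (V)
  2 contains 2×1 (II)

CLXXVII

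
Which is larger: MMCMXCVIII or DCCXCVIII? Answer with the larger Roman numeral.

MMCMXCVIII = 2998
DCCXCVIII = 798
2998 is larger

MMCMXCVIII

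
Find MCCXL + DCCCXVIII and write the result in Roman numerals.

MCCXL = 1240
DCCCXVIII = 818
1240 + 818 = 2058

MMLVIII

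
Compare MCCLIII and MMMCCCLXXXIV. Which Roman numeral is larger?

MCCLIII = 1253
MMMCCCLXXXIV = 3384
3384 is larger

MMMCCCLXXXIV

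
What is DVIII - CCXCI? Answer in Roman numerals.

DVIII = 508
CCXCI = 291
508 - 291 = 217

CCXVII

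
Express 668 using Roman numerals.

Convert 668 to Roman numerals:
  668 contains 1×500 (D)
  168 contains 1×100 (C)
  68 contains 1×50 (L)
  18 contains 1×10 (X)
  8 contains 1×5 (V)
  3 contains 3×1 (III)

DCLXVIII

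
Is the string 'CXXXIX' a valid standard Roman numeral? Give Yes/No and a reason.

'CXXXIX': Check the rules: uses only the symbols I, V, X, L, C, D, M; no symbol is repeated more than three times in a row; V, L and D each appear at most once; the only place a smaller symbol precedes a larger one is the allowed subtractive pair IX, the symbol right after such a pair (if any) is smaller than the pair's first symbol, and otherwise the values never increase from left to right. Value: C (100) + X (10) + X (10) + X (10) + IX (9) = 139. So it is a valid standard Roman numeral.

Yes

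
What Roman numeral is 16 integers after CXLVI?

CXLVI = 146
146 + 16 = 162

CLXII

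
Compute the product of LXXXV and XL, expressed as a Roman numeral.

LXXXV = 85
XL = 40
85 × 40 = 3400

MMMCD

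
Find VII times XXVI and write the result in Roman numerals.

VII = 7
XXVI = 26
7 × 26 = 182

CLXXXII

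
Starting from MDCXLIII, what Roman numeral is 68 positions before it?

MDCXLIII = 1643
1643 - 68 = 1575

MDLXXV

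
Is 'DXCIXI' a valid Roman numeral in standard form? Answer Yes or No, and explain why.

'DXCIXI': I cannot come right after the subtractive pair IX: once I is subtracted in IX, the next symbol must be smaller than I

No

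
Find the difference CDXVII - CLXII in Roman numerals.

CDXVII = 417
CLXII = 162
417 - 162 = 255

CCLV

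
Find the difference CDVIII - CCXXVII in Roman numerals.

CDVIII = 408
CCXXVII = 227
408 - 227 = 181

CLXXXI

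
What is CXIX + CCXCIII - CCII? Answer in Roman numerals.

CXIX = 119, CCXCIII = 293, CCII = 202
119 + 293 = 412
412 - 202 = 210

CCX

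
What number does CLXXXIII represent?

CLXXXIII: C=100, L=50, X=10, X=10, X=10, I=1, I=1, I=1
100 + 50 + 10 + 10 + 10 + 1 + 1 + 1 = 183

183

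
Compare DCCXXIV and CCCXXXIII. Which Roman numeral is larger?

DCCXXIV = 724
CCCXXXIII = 333
724 is larger

DCCXXIV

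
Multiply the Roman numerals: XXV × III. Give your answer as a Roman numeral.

XXV = 25
III = 3
25 × 3 = 75

LXXV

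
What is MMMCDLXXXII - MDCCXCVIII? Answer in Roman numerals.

MMMCDLXXXII = 3482
MDCCXCVIII = 1798
3482 - 1798 = 1684

MDCLXXXIV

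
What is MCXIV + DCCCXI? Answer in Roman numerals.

MCXIV = 1114
DCCCXI = 811
1114 + 811 = 1925

MCMXXV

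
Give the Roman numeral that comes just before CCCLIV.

CCCLIV = 354, so the previous integer is 354 - 1 = 353

CCCLIII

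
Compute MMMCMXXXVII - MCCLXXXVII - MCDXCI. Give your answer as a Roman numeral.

MMMCMXXXVII = 3937, MCCLXXXVII = 1287, MCDXCI = 1491
3937 - 1287 = 2650
2650 - 1491 = 1159

MCLIX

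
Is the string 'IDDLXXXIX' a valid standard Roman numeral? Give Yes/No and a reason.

'IDDLXXXIX': D should not appear more than once

No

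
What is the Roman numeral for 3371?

Convert 3371 to Roman numerals:
  3371 contains 3×1000 (MMM)
  371 contains 3×100 (CCC)
  71 contains 1×50 (L)
  21 contains 2×10 (XX)
  1 contains 1×1 (I)

MMMCCCLXXI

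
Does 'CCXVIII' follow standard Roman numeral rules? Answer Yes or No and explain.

'CCXVIII': Check the rules: uses only the symbols I, V, X, L, C, D, M; no symbol is repeated more than three times in a row; V, L and D each appear at most once; no smaller symbol precedes a larger one (values never increase from left to right). Value: C (100) + C (100) + X (10) + V (5) + I (1) + I (1) + I (1) = 218. So it is a valid standard Roman numeral.

Yes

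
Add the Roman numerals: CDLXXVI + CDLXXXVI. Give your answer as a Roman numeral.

CDLXXVI = 476
CDLXXXVI = 486
476 + 486 = 962

CMLXII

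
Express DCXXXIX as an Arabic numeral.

DCXXXIX: D=500, C=100, X=10, X=10, X=10, IX=9
500 + 100 + 10 + 10 + 10 + 9 = 639

639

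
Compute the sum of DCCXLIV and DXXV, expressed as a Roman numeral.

DCCXLIV = 744
DXXV = 525
744 + 525 = 1269

MCCLXIX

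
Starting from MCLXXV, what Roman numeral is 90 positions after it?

MCLXXV = 1175
1175 + 90 = 1265

MCCLXV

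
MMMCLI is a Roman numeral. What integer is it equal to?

MMMCLI: M=1000, M=1000, M=1000, C=100, L=50, I=1
1000 + 1000 + 1000 + 100 + 50 + 1 = 3151

3151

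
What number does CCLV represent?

CCLV: C=100, C=100, L=50, V=5
100 + 100 + 50 + 5 = 255

255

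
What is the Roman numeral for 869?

Convert 869 to Roman numerals:
  869 contains 1×500 (D)
  369 contains 3×100 (CCC)
  69 contains 1×50 (L)
  19 contains 1×10 (X)
  9 contains 1×9 (IX)

DCCCLXIX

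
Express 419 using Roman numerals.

Convert 419 to Roman numerals:
  419 contains 1×400 (CD)
  19 contains 1×10 (X)
  9 contains 1×9 (IX)

CDXIX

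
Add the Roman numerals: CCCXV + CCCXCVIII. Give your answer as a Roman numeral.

CCCXV = 315
CCCXCVIII = 398
315 + 398 = 713

DCCXIII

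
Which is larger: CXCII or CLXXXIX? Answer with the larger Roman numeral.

CXCII = 192
CLXXXIX = 189
192 is larger

CXCII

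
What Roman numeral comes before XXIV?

XXIV = 24, so the previous integer is 24 - 1 = 23

XXIII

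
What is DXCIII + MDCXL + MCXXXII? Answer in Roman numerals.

DXCIII = 593, MDCXL = 1640, MCXXXII = 1132
593 + 1640 = 2233
2233 + 1132 = 3365

MMMCCCLXV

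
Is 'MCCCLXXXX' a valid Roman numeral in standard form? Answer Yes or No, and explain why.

'MCCCLXXXX': More than 3 consecutive X's

No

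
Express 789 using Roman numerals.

Convert 789 to Roman numerals:
  789 contains 1×500 (D)
  289 contains 2×100 (CC)
  89 contains 1×50 (L)
  39 contains 3×10 (XXX)
  9 contains 1×9 (IX)

DCCLXXXIX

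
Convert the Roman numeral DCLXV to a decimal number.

DCLXV: D=500, C=100, L=50, X=10, V=5
500 + 100 + 50 + 10 + 5 = 665

665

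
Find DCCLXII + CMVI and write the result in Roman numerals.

DCCLXII = 762
CMVI = 906
762 + 906 = 1668

MDCLXVIII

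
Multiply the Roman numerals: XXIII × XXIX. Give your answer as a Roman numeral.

XXIII = 23
XXIX = 29
23 × 29 = 667

DCLXVII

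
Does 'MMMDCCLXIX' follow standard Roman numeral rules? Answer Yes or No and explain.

'MMMDCCLXIX': Check the rules: uses only the symbols I, V, X, L, C, D, M; no symbol is repeated more than three times in a row; V, L and D each appear at most once; the only place a smaller symbol precedes a larger one is the allowed subtractive pair IX, the symbol right after such a pair (if any) is smaller than the pair's first symbol, and otherwise the values never increase from left to right. Value: M (1000) + M (1000) + M (1000) + D (500) + C (100) + C (100) + L (50) + X (10) + IX (9) = 3769. So it is a valid standard Roman numeral.

Yes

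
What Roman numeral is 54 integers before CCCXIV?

CCCXIV = 314
314 - 54 = 260

CCLX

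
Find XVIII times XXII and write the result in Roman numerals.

XVIII = 18
XXII = 22
18 × 22 = 396

CCCXCVI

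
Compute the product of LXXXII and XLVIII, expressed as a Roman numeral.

LXXXII = 82
XLVIII = 48
82 × 48 = 3936

MMMCMXXXVI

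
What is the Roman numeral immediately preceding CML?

CML = 950, so the previous integer is 950 - 1 = 949

CMXLIX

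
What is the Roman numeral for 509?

Convert 509 to Roman numerals:
  509 contains 1×500 (D)
  9 contains 1×9 (IX)

DIX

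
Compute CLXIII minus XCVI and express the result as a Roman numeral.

CLXIII = 163
XCVI = 96
163 - 96 = 67

LXVII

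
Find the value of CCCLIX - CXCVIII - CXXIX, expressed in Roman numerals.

CCCLIX = 359, CXCVIII = 198, CXXIX = 129
359 - 198 = 161
161 - 129 = 32

XXXII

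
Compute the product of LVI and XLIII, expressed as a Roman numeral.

LVI = 56
XLIII = 43
56 × 43 = 2408

MMCDVIII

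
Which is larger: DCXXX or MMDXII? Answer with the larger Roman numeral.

DCXXX = 630
MMDXII = 2512
2512 is larger

MMDXII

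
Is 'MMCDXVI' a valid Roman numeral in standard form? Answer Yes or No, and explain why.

'MMCDXVI': Check the rules: uses only the symbols I, V, X, L, C, D, M; no symbol is repeated more than three times in a row; V, L and D each appear at most once; the only place a smaller symbol precedes a larger one is the allowed subtractive pair CD, the symbol right after such a pair (if any) is smaller than the pair's first symbol, and otherwise the values never increase from left to right. Value: M (1000) + M (1000) + CD (400) + X (10) + V (5) + I (1) = 2416. So it is a valid standard Roman numeral.

Yes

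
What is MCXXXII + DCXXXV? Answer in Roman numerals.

MCXXXII = 1132
DCXXXV = 635
1132 + 635 = 1767

MDCCLXVII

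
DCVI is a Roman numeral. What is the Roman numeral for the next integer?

DCVI = 606, so the next integer is 606 + 1 = 607

DCVII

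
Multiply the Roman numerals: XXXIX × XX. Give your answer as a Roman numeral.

XXXIX = 39
XX = 20
39 × 20 = 780

DCCLXXX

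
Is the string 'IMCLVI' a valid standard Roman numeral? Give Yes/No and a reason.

'IMCLVI': Invalid subtractive combination: IM

No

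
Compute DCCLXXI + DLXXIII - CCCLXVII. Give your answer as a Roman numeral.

DCCLXXI = 771, DLXXIII = 573, CCCLXVII = 367
771 + 573 = 1344
1344 - 367 = 977

CMLXXVII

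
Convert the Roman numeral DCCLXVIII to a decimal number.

DCCLXVIII: D=500, C=100, C=100, L=50, X=10, V=5, I=1, I=1, I=1
500 + 100 + 100 + 50 + 10 + 5 + 1 + 1 + 1 = 768

768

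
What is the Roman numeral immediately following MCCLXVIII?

MCCLXVIII = 1268, so the next integer is 1268 + 1 = 1269

MCCLXIX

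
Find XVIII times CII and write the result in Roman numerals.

XVIII = 18
CII = 102
18 × 102 = 1836

MDCCCXXXVI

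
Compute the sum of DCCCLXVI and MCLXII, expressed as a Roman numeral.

DCCCLXVI = 866
MCLXII = 1162
866 + 1162 = 2028

MMXXVIII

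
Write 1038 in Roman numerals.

Convert 1038 to Roman numerals:
  1038 contains 1×1000 (M)
  38 contains 3×10 (XXX)
  8 contains 1×5 (V)
  3 contains 3×1 (III)

MXXXVIII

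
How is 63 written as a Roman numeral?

Convert 63 to Roman numerals:
  63 contains 1×50 (L)
  13 contains 1×10 (X)
  3 contains 3×1 (III)

LXIII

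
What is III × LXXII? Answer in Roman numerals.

III = 3
LXXII = 72
3 × 72 = 216

CCXVI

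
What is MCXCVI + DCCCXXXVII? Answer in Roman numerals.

MCXCVI = 1196
DCCCXXXVII = 837
1196 + 837 = 2033

MMXXXIII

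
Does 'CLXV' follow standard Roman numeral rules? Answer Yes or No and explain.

'CLXV': Check the rules: uses only the symbols I, V, X, L, C, D, M; no symbol is repeated more than three times in a row; V, L and D each appear at most once; no smaller symbol precedes a larger one (values never increase from left to right). Value: C (100) + L (50) + X (10) + V (5) = 165. So it is a valid standard Roman numeral.

Yes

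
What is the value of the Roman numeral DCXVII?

DCXVII: D=500, C=100, X=10, V=5, I=1, I=1
500 + 100 + 10 + 5 + 1 + 1 = 617

617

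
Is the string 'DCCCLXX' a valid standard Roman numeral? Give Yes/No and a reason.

'DCCCLXX': Check the rules: uses only the symbols I, V, X, L, C, D, M; no symbol is repeated more than three times in a row; V, L and D each appear at most once; no smaller symbol precedes a larger one (values never increase from left to right). Value: D (500) + C (100) + C (100) + C (100) + L (50) + X (10) + X (10) = 870. So it is a valid standard Roman numeral.

Yes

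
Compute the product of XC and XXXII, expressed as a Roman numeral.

XC = 90
XXXII = 32
90 × 32 = 2880

MMDCCCLXXX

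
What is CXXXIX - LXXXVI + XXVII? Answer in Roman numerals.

CXXXIX = 139, LXXXVI = 86, XXVII = 27
139 - 86 = 53
53 + 27 = 80

LXXX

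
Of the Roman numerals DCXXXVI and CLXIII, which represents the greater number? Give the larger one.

DCXXXVI = 636
CLXIII = 163
636 is larger

DCXXXVI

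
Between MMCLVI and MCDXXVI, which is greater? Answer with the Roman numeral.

MMCLVI = 2156
MCDXXVI = 1426
2156 is larger

MMCLVI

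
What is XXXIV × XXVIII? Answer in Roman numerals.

XXXIV = 34
XXVIII = 28
34 × 28 = 952

CMLII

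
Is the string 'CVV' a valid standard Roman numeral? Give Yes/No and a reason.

'CVV': V should not appear more than once

No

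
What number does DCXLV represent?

DCXLV: D=500, C=100, XL=40, V=5
500 + 100 + 40 + 5 = 645

645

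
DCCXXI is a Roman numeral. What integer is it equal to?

DCCXXI: D=500, C=100, C=100, X=10, X=10, I=1
500 + 100 + 100 + 10 + 10 + 1 = 721

721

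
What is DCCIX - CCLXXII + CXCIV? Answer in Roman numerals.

DCCIX = 709, CCLXXII = 272, CXCIV = 194
709 - 272 = 437
437 + 194 = 631

DCXXXI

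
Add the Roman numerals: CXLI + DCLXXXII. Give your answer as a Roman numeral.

CXLI = 141
DCLXXXII = 682
141 + 682 = 823

DCCCXXIII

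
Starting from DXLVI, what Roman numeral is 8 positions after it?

DXLVI = 546
546 + 8 = 554

DLIV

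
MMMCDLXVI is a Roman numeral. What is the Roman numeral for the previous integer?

MMMCDLXVI = 3466; previous is 3465

MMMCDLXV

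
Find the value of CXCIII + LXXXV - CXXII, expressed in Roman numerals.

CXCIII = 193, LXXXV = 85, CXXII = 122
193 + 85 = 278
278 - 122 = 156

CLVI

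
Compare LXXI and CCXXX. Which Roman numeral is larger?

LXXI = 71
CCXXX = 230
230 is larger

CCXXX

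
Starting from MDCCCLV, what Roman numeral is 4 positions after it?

MDCCCLV = 1855
1855 + 4 = 1859

MDCCCLIX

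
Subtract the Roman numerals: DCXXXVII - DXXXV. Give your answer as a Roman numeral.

DCXXXVII = 637
DXXXV = 535
637 - 535 = 102

CII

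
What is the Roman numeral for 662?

Convert 662 to Roman numerals:
  662 contains 1×500 (D)
  162 contains 1×100 (C)
  62 contains 1×50 (L)
  12 contains 1×10 (X)
  2 contains 2×1 (II)

DCLXII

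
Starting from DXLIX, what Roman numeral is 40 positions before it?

DXLIX = 549
549 - 40 = 509

DIX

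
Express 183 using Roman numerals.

Convert 183 to Roman numerals:
  183 contains 1×100 (C)
  83 contains 1×50 (L)
  33 contains 3×10 (XXX)
  3 contains 3×1 (III)

CLXXXIII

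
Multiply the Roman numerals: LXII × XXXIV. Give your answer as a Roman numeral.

LXII = 62
XXXIV = 34
62 × 34 = 2108

MMCVIII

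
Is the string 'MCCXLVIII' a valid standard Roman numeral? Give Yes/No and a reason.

'MCCXLVIII': Check the rules: uses only the symbols I, V, X, L, C, D, M; no symbol is repeated more than three times in a row; V, L and D each appear at most once; the only place a smaller symbol precedes a larger one is the allowed subtractive pair XL, the symbol right after such a pair (if any) is smaller than the pair's first symbol, and otherwise the values never increase from left to right. Value: M (1000) + C (100) + C (100) + XL (40) + V (5) + I (1) + I (1) + I (1) = 1248. So it is a valid standard Roman numeral.

Yes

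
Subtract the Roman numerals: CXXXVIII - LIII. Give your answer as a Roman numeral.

CXXXVIII = 138
LIII = 53
138 - 53 = 85

LXXXV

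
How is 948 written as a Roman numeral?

Convert 948 to Roman numerals:
  948 contains 1×900 (CM)
  48 contains 1×40 (XL)
  8 contains 1×5 (V)
  3 contains 3×1 (III)

CMXLVIII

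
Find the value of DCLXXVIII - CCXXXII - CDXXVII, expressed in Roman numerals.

DCLXXVIII = 678, CCXXXII = 232, CDXXVII = 427
678 - 232 = 446
446 - 427 = 19

XIX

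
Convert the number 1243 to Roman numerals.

Convert 1243 to Roman numerals:
  1243 contains 1×1000 (M)
  243 contains 2×100 (CC)
  43 contains 1×40 (XL)
  3 contains 3×1 (III)

MCCXLIII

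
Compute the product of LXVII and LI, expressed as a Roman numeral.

LXVII = 67
LI = 51
67 × 51 = 3417

MMMCDXVII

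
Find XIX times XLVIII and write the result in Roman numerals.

XIX = 19
XLVIII = 48
19 × 48 = 912

CMXII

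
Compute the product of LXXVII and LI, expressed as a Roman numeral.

LXXVII = 77
LI = 51
77 × 51 = 3927

MMMCMXXVII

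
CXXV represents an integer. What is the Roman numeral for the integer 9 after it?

CXXV = 125
125 + 9 = 134

CXXXIV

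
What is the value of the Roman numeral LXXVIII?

LXXVIII: L=50, X=10, X=10, V=5, I=1, I=1, I=1
50 + 10 + 10 + 5 + 1 + 1 + 1 = 78

78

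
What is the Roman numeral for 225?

Convert 225 to Roman numerals:
  225 contains 2×100 (CC)
  25 contains 2×10 (XX)
  5 contains 1×5 (V)

CCXXV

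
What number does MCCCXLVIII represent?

MCCCXLVIII: M=1000, C=100, C=100, C=100, XL=40, V=5, I=1, I=1, I=1
1000 + 100 + 100 + 100 + 40 + 5 + 1 + 1 + 1 = 1348

1348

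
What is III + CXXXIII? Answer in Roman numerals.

III = 3
CXXXIII = 133
3 + 133 = 136

CXXXVI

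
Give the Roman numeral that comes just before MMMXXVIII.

MMMXXVIII = 3028, so the previous integer is 3028 - 1 = 3027

MMMXXVII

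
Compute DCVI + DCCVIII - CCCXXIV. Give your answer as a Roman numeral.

DCVI = 606, DCCVIII = 708, CCCXXIV = 324
606 + 708 = 1314
1314 - 324 = 990

CMXC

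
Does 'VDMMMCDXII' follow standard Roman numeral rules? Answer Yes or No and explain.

'VDMMMCDXII': D should not appear more than once

No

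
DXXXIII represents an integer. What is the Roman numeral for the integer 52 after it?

DXXXIII = 533
533 + 52 = 585

DLXXXV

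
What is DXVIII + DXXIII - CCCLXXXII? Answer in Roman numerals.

DXVIII = 518, DXXIII = 523, CCCLXXXII = 382
518 + 523 = 1041
1041 - 382 = 659

DCLIX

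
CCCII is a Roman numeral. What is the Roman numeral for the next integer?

CCCII = 302; next is 303

CCCIII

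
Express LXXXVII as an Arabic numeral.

LXXXVII: L=50, X=10, X=10, X=10, V=5, I=1, I=1
50 + 10 + 10 + 10 + 5 + 1 + 1 = 87

87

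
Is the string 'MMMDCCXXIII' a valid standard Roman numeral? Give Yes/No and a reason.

'MMMDCCXXIII': Check the rules: uses only the symbols I, V, X, L, C, D, M; no symbol is repeated more than three times in a row; V, L and D each appear at most once; no smaller symbol precedes a larger one (values never increase from left to right). Value: M (1000) + M (1000) + M (1000) + D (500) + C (100) + C (100) + X (10) + X (10) + I (1) + I (1) + I (1) = 3723. So it is a valid standard Roman numeral.

Yes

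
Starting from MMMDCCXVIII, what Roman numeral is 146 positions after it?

MMMDCCXVIII = 3718
3718 + 146 = 3864

MMMDCCCLXIV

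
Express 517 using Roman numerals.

Convert 517 to Roman numerals:
  517 contains 1×500 (D)
  17 contains 1×10 (X)
  7 contains 1×5 (V)
  2 contains 2×1 (II)

DXVII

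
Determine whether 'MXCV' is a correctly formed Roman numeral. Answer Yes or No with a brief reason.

'MXCV': Check the rules: uses only the symbols I, V, X, L, C, D, M; no symbol is repeated more than three times in a row; V, L and D each appear at most once; the only place a smaller symbol precedes a larger one is the allowed subtractive pair XC, the symbol right after such a pair (if any) is smaller than the pair's first symbol, and otherwise the values never increase from left to right. Value: M (1000) + XC (90) + V (5) = 1095. So it is a valid standard Roman numeral.

Yes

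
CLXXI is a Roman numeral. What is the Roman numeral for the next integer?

CLXXI = 171, so the next integer is 171 + 1 = 172

CLXXII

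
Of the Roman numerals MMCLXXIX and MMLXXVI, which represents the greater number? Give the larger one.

MMCLXXIX = 2179
MMLXXVI = 2076
2179 is larger

MMCLXXIX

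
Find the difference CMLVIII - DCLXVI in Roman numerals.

CMLVIII = 958
DCLXVI = 666
958 - 666 = 292

CCXCII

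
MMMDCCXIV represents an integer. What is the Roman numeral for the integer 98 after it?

MMMDCCXIV = 3714
3714 + 98 = 3812

MMMDCCCXII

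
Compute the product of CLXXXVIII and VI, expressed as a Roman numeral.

CLXXXVIII = 188
VI = 6
188 × 6 = 1128

MCXXVIII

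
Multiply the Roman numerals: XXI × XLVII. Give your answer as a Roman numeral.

XXI = 21
XLVII = 47
21 × 47 = 987

CMLXXXVII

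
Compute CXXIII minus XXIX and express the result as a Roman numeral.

CXXIII = 123
XXIX = 29
123 - 29 = 94

XCIV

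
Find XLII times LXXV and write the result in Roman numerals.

XLII = 42
LXXV = 75
42 × 75 = 3150

MMMCL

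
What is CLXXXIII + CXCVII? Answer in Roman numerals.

CLXXXIII = 183
CXCVII = 197
183 + 197 = 380

CCCLXXX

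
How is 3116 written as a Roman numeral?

Convert 3116 to Roman numerals:
  3116 contains 3×1000 (MMM)
  116 contains 1×100 (C)
  16 contains 1×10 (X)
  6 contains 1×5 (V)
  1 contains 1×1 (I)

MMMCXVI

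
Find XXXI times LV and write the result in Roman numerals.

XXXI = 31
LV = 55
31 × 55 = 1705

MDCCV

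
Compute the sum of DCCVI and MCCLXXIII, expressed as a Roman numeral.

DCCVI = 706
MCCLXXIII = 1273
706 + 1273 = 1979

MCMLXXIX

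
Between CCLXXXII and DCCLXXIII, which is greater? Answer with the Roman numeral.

CCLXXXII = 282
DCCLXXIII = 773
773 is larger

DCCLXXIII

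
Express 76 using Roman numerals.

Convert 76 to Roman numerals:
  76 contains 1×50 (L)
  26 contains 2×10 (XX)
  6 contains 1×5 (V)
  1 contains 1×1 (I)

LXXVI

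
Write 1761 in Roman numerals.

Convert 1761 to Roman numerals:
  1761 contains 1×1000 (M)
  761 contains 1×500 (D)
  261 contains 2×100 (CC)
  61 contains 1×50 (L)
  11 contains 1×10 (X)
  1 contains 1×1 (I)

MDCCLXI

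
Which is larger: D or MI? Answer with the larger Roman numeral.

D = 500
MI = 1001
1001 is larger

MI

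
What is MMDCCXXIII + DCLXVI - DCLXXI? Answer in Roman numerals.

MMDCCXXIII = 2723, DCLXVI = 666, DCLXXI = 671
2723 + 666 = 3389
3389 - 671 = 2718

MMDCCXVIII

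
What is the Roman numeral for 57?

Convert 57 to Roman numerals:
  57 contains 1×50 (L)
  7 contains 1×5 (V)
  2 contains 2×1 (II)

LVII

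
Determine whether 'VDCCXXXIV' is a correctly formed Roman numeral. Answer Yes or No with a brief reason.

'VDCCXXXIV': V should not appear more than once

No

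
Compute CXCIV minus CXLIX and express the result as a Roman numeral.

CXCIV = 194
CXLIX = 149
194 - 149 = 45

XLV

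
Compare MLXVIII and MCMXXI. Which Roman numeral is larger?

MLXVIII = 1068
MCMXXI = 1921
1921 is larger

MCMXXI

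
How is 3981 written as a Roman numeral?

Convert 3981 to Roman numerals:
  3981 contains 3×1000 (MMM)
  981 contains 1×900 (CM)
  81 contains 1×50 (L)
  31 contains 3×10 (XXX)
  1 contains 1×1 (I)

MMMCMLXXXI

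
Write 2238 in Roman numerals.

Convert 2238 to Roman numerals:
  2238 contains 2×1000 (MM)
  238 contains 2×100 (CC)
  38 contains 3×10 (XXX)
  8 contains 1×5 (V)
  3 contains 3×1 (III)

MMCCXXXVIII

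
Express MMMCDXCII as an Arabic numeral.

MMMCDXCII: M=1000, M=1000, M=1000, CD=400, XC=90, I=1, I=1
1000 + 1000 + 1000 + 400 + 90 + 1 + 1 = 3492

3492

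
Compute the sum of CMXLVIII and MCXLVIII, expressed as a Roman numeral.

CMXLVIII = 948
MCXLVIII = 1148
948 + 1148 = 2096

MMXCVI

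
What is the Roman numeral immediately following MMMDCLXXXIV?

MMMDCLXXXIV = 3684; next is 3685

MMMDCLXXXV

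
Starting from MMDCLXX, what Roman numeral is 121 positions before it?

MMDCLXX = 2670
2670 - 121 = 2549

MMDXLIX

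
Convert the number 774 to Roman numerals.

Convert 774 to Roman numerals:
  774 contains 1×500 (D)
  274 contains 2×100 (CC)
  74 contains 1×50 (L)
  24 contains 2×10 (XX)
  4 contains 1×4 (IV)

DCCLXXIV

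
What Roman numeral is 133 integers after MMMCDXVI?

MMMCDXVI = 3416
3416 + 133 = 3549

MMMDXLIX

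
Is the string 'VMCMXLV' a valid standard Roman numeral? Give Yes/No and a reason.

'VMCMXLV': V should not appear more than once

No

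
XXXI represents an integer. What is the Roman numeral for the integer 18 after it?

XXXI = 31
31 + 18 = 49

XLIX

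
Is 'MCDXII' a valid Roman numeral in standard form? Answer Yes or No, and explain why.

'MCDXII': Check the rules: uses only the symbols I, V, X, L, C, D, M; no symbol is repeated more than three times in a row; V, L and D each appear at most once; the only place a smaller symbol precedes a larger one is the allowed subtractive pair CD, the symbol right after such a pair (if any) is smaller than the pair's first symbol, and otherwise the values never increase from left to right. Value: M (1000) + CD (400) + X (10) + I (1) + I (1) = 1412. So it is a valid standard Roman numeral.

Yes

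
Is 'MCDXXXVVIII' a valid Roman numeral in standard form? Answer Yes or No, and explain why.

'MCDXXXVVIII': V should not appear more than once

No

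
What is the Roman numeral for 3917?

Convert 3917 to Roman numerals:
  3917 contains 3×1000 (MMM)
  917 contains 1×900 (CM)
  17 contains 1×10 (X)
  7 contains 1×5 (V)
  2 contains 2×1 (II)

MMMCMXVII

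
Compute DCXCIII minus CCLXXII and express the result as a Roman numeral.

DCXCIII = 693
CCLXXII = 272
693 - 272 = 421

CDXXI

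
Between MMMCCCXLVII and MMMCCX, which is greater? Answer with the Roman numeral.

MMMCCCXLVII = 3347
MMMCCX = 3210
3347 is larger

MMMCCCXLVII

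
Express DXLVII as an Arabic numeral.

DXLVII: D=500, XL=40, V=5, I=1, I=1
500 + 40 + 5 + 1 + 1 = 547

547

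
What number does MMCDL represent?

MMCDL: M=1000, M=1000, CD=400, L=50
1000 + 1000 + 400 + 50 = 2450

2450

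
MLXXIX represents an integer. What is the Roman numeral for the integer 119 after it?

MLXXIX = 1079
1079 + 119 = 1198

MCXCVIII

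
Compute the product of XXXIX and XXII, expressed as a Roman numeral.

XXXIX = 39
XXII = 22
39 × 22 = 858

DCCCLVIII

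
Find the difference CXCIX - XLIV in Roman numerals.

CXCIX = 199
XLIV = 44
199 - 44 = 155

CLV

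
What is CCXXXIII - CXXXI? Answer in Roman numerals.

CCXXXIII = 233
CXXXI = 131
233 - 131 = 102

CII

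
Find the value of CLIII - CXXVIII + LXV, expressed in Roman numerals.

CLIII = 153, CXXVIII = 128, LXV = 65
153 - 128 = 25
25 + 65 = 90

XC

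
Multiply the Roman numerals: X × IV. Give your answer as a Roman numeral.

X = 10
IV = 4
10 × 4 = 40

XL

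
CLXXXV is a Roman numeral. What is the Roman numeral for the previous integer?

CLXXXV = 185, so the previous integer is 185 - 1 = 184

CLXXXIV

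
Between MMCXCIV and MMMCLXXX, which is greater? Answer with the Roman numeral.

MMCXCIV = 2194
MMMCLXXX = 3180
3180 is larger

MMMCLXXX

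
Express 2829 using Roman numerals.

Convert 2829 to Roman numerals:
  2829 contains 2×1000 (MM)
  829 contains 1×500 (D)
  329 contains 3×100 (CCC)
  29 contains 2×10 (XX)
  9 contains 1×9 (IX)

MMDCCCXXIX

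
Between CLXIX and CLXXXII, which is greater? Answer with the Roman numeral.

CLXIX = 169
CLXXXII = 182
182 is larger

CLXXXII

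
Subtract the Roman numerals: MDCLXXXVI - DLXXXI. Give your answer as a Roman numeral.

MDCLXXXVI = 1686
DLXXXI = 581
1686 - 581 = 1105

MCV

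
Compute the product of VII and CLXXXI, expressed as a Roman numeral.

VII = 7
CLXXXI = 181
7 × 181 = 1267

MCCLXVII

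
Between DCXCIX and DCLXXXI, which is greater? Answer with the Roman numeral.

DCXCIX = 699
DCLXXXI = 681
699 is larger

DCXCIX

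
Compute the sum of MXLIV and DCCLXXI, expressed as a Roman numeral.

MXLIV = 1044
DCCLXXI = 771
1044 + 771 = 1815

MDCCCXV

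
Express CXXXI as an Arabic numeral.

CXXXI: C=100, X=10, X=10, X=10, I=1
100 + 10 + 10 + 10 + 1 = 131

131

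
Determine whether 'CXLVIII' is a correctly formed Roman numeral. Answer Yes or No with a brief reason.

'CXLVIII': Check the rules: uses only the symbols I, V, X, L, C, D, M; no symbol is repeated more than three times in a row; V, L and D each appear at most once; the only place a smaller symbol precedes a larger one is the allowed subtractive pair XL, the symbol right after such a pair (if any) is smaller than the pair's first symbol, and otherwise the values never increase from left to right. Value: C (100) + XL (40) + V (5) + I (1) + I (1) + I (1) = 148. So it is a valid standard Roman numeral.

Yes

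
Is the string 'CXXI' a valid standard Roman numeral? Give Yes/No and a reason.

'CXXI': Check the rules: uses only the symbols I, V, X, L, C, D, M; no symbol is repeated more than three times in a row; V, L and D each appear at most once; no smaller symbol precedes a larger one (values never increase from left to right). Value: C (100) + X (10) + X (10) + I (1) = 121. So it is a valid standard Roman numeral.

Yes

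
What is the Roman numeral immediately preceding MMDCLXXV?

MMDCLXXV = 2675, so the previous integer is 2675 - 1 = 2674

MMDCLXXIV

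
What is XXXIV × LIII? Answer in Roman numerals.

XXXIV = 34
LIII = 53
34 × 53 = 1802

MDCCCII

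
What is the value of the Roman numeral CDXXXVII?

CDXXXVII: CD=400, X=10, X=10, X=10, V=5, I=1, I=1
400 + 10 + 10 + 10 + 5 + 1 + 1 = 437

437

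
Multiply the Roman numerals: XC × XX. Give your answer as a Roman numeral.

XC = 90
XX = 20
90 × 20 = 1800

MDCCC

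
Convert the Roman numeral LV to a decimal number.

LV: L=50, V=5
50 + 5 = 55

55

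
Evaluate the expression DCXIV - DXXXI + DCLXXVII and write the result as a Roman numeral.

DCXIV = 614, DXXXI = 531, DCLXXVII = 677
614 - 531 = 83
83 + 677 = 760

DCCLX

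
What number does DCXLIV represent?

DCXLIV: D=500, C=100, XL=40, IV=4
500 + 100 + 40 + 4 = 644

644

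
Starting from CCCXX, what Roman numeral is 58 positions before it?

CCCXX = 320
320 - 58 = 262

CCLXII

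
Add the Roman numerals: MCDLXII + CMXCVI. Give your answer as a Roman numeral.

MCDLXII = 1462
CMXCVI = 996
1462 + 996 = 2458

MMCDLVIII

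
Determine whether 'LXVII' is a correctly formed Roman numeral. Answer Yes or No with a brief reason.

'LXVII': Check the rules: uses only the symbols I, V, X, L, C, D, M; no symbol is repeated more than three times in a row; V, L and D each appear at most once; no smaller symbol precedes a larger one (values never increase from left to right). Value: L (50) + X (10) + V (5) + I (1) + I (1) = 67. So it is a valid standard Roman numeral.

Yes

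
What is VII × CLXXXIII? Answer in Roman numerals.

VII = 7
CLXXXIII = 183
7 × 183 = 1281

MCCLXXXI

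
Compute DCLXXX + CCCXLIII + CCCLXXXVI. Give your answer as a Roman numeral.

DCLXXX = 680, CCCXLIII = 343, CCCLXXXVI = 386
680 + 343 = 1023
1023 + 386 = 1409

MCDIX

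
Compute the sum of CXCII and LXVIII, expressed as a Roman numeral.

CXCII = 192
LXVIII = 68
192 + 68 = 260

CCLX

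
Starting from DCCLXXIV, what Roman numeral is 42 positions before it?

DCCLXXIV = 774
774 - 42 = 732

DCCXXXII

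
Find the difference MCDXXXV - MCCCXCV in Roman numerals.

MCDXXXV = 1435
MCCCXCV = 1395
1435 - 1395 = 40

XL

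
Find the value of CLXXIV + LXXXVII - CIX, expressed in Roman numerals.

CLXXIV = 174, LXXXVII = 87, CIX = 109
174 + 87 = 261
261 - 109 = 152

CLII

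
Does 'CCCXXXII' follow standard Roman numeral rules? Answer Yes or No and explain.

'CCCXXXII': Check the rules: uses only the symbols I, V, X, L, C, D, M; no symbol is repeated more than three times in a row; V, L and D each appear at most once; no smaller symbol precedes a larger one (values never increase from left to right). Value: C (100) + C (100) + C (100) + X (10) + X (10) + X (10) + I (1) + I (1) = 332. So it is a valid standard Roman numeral.

Yes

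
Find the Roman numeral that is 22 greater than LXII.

LXII = 62
62 + 22 = 84

LXXXIV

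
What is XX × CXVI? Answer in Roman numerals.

XX = 20
CXVI = 116
20 × 116 = 2320

MMCCCXX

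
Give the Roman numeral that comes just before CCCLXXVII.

CCCLXXVII = 377, so the previous integer is 377 - 1 = 376

CCCLXXVI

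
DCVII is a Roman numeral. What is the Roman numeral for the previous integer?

DCVII = 607; previous is 606

DCVI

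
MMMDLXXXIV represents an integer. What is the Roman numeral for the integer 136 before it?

MMMDLXXXIV = 3584
3584 - 136 = 3448

MMMCDXLVIII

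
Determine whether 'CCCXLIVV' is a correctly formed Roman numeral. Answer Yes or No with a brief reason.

'CCCXLIVV': V should not appear more than once

No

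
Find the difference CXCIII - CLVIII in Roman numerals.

CXCIII = 193
CLVIII = 158
193 - 158 = 35

XXXV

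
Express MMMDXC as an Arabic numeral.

MMMDXC: M=1000, M=1000, M=1000, D=500, XC=90
1000 + 1000 + 1000 + 500 + 90 = 3590

3590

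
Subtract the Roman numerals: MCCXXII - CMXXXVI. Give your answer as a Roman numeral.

MCCXXII = 1222
CMXXXVI = 936
1222 - 936 = 286

CCLXXXVI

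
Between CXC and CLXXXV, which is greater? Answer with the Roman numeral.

CXC = 190
CLXXXV = 185
190 is larger

CXC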